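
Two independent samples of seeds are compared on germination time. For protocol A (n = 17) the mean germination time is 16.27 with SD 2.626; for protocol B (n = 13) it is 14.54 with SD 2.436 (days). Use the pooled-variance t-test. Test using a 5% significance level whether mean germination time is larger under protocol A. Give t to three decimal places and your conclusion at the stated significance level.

t = 1.844; reject H0

Let group 1 = protocol A, group 2 = protocol B. H0: μ_1 = μ_2; H1: μ_1 > μ_2 (two-sample pooled-variance t-test, right-tailed).
s_p² = [(17−1)·2.626² + (13−1)·2.436²]/(17+13−2) = 6.48368
t = (16.27 − 14.54)/√[6.48368·(1/17 + 1/13)] = 1.844
df = n₁ + n₂ − 2 = 28
p-value = P(T ≥ 1.844) ≈ 0.0379
Since p ≈ 0.0379 < α = 0.05, reject H0; the data support H1.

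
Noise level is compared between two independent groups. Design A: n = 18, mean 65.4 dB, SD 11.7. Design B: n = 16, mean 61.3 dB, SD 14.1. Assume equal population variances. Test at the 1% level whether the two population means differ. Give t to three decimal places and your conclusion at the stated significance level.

t = 0.926; fail to reject H0

Let group 1 = design A, group 2 = design B. H0: μ_1 = μ_2; H1: μ_1 ≠ μ_2 (two-sample pooled-variance t-test, two-sided).
s_p² = [(18−1)·11.7² + (16−1)·14.1²]/(18+16−2) = 165.915
t = (65.4 − 61.3)/√[165.915·(1/18 + 1/16)] = 0.926
df = n₁ + n₂ − 2 = 32
Two-sided p-value ≈ 0.3612
Since p ≈ 0.3612 > α = 0.01, fail to reject H0; the data do not provide sufficient evidence against H0.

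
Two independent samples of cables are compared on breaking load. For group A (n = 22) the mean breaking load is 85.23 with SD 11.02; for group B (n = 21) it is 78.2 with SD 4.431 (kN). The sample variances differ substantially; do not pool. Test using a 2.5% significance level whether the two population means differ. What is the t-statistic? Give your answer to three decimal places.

2.767

Let group 1 = group A, group 2 = group B. H0: μ_1 = μ_2; H1: μ_1 ≠ μ_2 (Welch's two-sample t-test, two-sided).
t = (x̄_1 − x̄_2)/√(s_1²/n_1 + s_2²/n_2) = (85.23 − 78.2)/√(11.02²/22 + 4.431²/21) = 2.767
Welch–Satterthwaite df ≈ 27.88
Two-sided p-value ≈ 0.0099
Since p ≈ 0.0099 < α = 0.025, reject H0; the evidence is statistically significant.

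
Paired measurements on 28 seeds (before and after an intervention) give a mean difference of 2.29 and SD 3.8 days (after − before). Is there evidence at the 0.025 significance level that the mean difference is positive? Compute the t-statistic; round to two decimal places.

H0: μ_d = 0; H1: μ_d > 0 (paired t-test on the differences, right-tailed).
t = d̄/(s_d/√n) = 2.29/(3.8/√28) = 3.19
df = n − 1 = 27
p-value = P(T ≥ 3.19) ≈ 0.002
Since p ≈ 0.002 < α = 0.025, reject H0; the data support H1.

3.19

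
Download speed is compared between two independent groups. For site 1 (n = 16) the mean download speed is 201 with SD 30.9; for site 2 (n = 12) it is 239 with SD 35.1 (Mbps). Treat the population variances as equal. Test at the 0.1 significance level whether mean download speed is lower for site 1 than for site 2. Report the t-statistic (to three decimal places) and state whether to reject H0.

t = -3.039; reject H0

Let group 1 = site 1, group 2 = site 2. H0: μ_1 = μ_2; H1: μ_1 < μ_2 (two-sample pooled-variance t-test, left-tailed).
s_p² = [(16−1)·30.9² + (12−1)·35.1²]/(16+12−2) = 1072.09
t = (201 − 239)/√[1072.09·(1/16 + 1/12)] = -3.039
df = n₁ + n₂ − 2 = 26
p-value = P(T ≤ -3.039) ≈ 0.003
Since p ≈ 0.003 < α = 0.1, reject H0; the data support H1.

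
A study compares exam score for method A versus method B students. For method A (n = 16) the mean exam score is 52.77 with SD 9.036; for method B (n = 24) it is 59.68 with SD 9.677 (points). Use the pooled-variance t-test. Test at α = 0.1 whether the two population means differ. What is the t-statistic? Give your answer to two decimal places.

Let group 1 = method A, group 2 = method B. H0: μ_1 = μ_2; H1: μ_1 ≠ μ_2 (two-sample pooled-variance t-test, two-sided).
s_p² = [(16−1)·9.036² + (24−1)·9.677²]/(16+24−2) = 88.9094
t = (52.77 − 59.68)/√[88.9094·(1/16 + 1/24)] = -2.27
df = n₁ + n₂ − 2 = 38
Two-sided p-value ≈ 0.0289
Since p ≈ 0.0289 < α = 0.1, reject H0; the evidence is statistically significant.

-2.27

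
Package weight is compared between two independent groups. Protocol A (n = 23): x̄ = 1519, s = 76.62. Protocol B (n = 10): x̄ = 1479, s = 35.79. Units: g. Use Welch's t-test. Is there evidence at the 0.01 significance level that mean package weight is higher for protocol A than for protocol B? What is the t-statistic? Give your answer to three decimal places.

Let group 1 = protocol A, group 2 = protocol B. H0: μ_1 = μ_2; H1: μ_1 > μ_2 (Welch's two-sample t-test, right-tailed).
t = (x̄_1 − x̄_2)/√(s_1²/n_1 + s_2²/n_2) = (1519 − 1479)/√(76.62²/23 + 35.79²/10) = 2.043
Welch–Satterthwaite df ≈ 30.71
p-value = P(T ≥ 2.043) ≈ 0.025
Since p ≈ 0.025 > α = 0.01, fail to reject H0; the data do not provide sufficient evidence against H0.

2.043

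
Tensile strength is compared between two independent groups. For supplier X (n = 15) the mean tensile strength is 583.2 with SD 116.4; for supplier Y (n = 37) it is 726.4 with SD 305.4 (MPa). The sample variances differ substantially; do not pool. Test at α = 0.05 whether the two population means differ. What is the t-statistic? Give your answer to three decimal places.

-2.447

Let group 1 = supplier X, group 2 = supplier Y. H0: μ_1 = μ_2; H1: μ_1 ≠ μ_2 (Welch's two-sample t-test, two-sided).
t = (x̄_1 − x̄_2)/√(s_1²/n_1 + s_2²/n_2) = (583.2 − 726.4)/√(116.4²/15 + 305.4²/37) = -2.447
Welch–Satterthwaite df ≈ 49.93
Two-sided p-value ≈ 0.0180
Since p ≈ 0.0180 < α = 0.05, reject H0; the data support H1.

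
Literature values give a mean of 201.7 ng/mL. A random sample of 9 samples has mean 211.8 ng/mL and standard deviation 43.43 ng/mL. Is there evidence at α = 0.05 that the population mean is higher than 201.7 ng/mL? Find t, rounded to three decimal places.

H0: μ = 201.7; H1: μ > 201.7 (one-sample t-test, right-tailed).
t = (x̄ − μ₀)/(s/√n) = (211.8 − 201.7)/(43.43/√9) = 0.698
df = n − 1 = 8
p-value = P(T ≥ 0.698) ≈ 0.2526
Since p ≈ 0.2526 > α = 0.05, fail to reject H0; the evidence is not statistically significant.

0.698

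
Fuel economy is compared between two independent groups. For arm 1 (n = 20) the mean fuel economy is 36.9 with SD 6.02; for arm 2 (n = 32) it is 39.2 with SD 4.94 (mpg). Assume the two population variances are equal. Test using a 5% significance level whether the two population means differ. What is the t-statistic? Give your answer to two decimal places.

Let group 1 = arm 1, group 2 = arm 2. H0: μ_1 = μ_2; H1: μ_1 ≠ μ_2 (two-sample pooled-variance t-test, two-sided).
s_p² = [(20−1)·6.02² + (32−1)·4.94²]/(20+32−2) = 28.9016
t = (36.9 − 39.2)/√[28.9016·(1/20 + 1/32)] = -1.50
df = n₁ + n₂ − 2 = 50
Two-sided p-value ≈ 0.140
Since p ≈ 0.140 > α = 0.05, fail to reject H0; the data do not provide sufficient evidence against H0.

-1.50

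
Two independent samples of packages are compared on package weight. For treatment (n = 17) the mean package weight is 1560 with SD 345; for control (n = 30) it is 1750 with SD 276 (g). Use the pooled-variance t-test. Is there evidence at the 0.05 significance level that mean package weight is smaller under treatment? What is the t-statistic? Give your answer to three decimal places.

-2.070

Let group 1 = treatment, group 2 = control. H0: μ_1 = μ_2; H1: μ_1 < μ_2 (two-sample pooled-variance t-test, left-tailed).
s_p² = [(17−1)·345² + (30−1)·276²]/(17+30−2) = 91411.2
t = (1560 − 1750)/√[91411.2·(1/17 + 1/30)] = -2.070
df = n₁ + n₂ − 2 = 45
p-value = P(T ≤ -2.070) ≈ 0.022
Since p ≈ 0.022 < α = 0.05, reject H0; the data support H1.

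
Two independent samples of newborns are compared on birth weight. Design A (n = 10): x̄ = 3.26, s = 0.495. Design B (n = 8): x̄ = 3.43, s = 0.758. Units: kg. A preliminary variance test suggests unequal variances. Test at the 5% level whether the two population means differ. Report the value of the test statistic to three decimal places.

-0.548

Let group 1 = design A, group 2 = design B. H0: μ_1 = μ_2; H1: μ_1 ≠ μ_2 (Welch's two-sample t-test, two-sided).
t = (x̄_1 − x̄_2)/√(s_1²/n_1 + s_2²/n_2) = (3.26 − 3.43)/√(0.495²/10 + 0.758²/8) = -0.548
Welch–Satterthwaite df ≈ 11.55
Two-sided p-value ≈ 0.594
Since p ≈ 0.594 > α = 0.05, fail to reject H0; the evidence is not statistically significant.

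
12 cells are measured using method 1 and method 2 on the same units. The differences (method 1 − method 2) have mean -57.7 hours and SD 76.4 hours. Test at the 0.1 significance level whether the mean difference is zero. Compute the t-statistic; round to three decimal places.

-2.616

H0: μ_d = 0; H1: μ_d ≠ 0 (paired t-test on the differences, two-sided).
t = d̄/(s_d/√n) = -57.7/(76.4/√12) = -2.616
df = n − 1 = 11
Two-sided p-value ≈ 0.0240
Since p ≈ 0.0240 < α = 0.1, reject H0; the data support H1.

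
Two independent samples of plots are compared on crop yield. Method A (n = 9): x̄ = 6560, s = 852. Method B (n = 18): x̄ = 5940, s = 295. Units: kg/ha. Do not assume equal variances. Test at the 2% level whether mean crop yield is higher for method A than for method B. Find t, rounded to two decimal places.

Let group 1 = method A, group 2 = method B. H0: μ_1 = μ_2; H1: μ_1 > μ_2 (Welch's two-sample t-test, right-tailed).
t = (x̄_1 − x̄_2)/√(s_1²/n_1 + s_2²/n_2) = (6560 − 5940)/√(852²/9 + 295²/18) = 2.12
Welch–Satterthwaite df ≈ 8.97
p-value = P(T ≥ 2.12) ≈ 0.0315
Since p ≈ 0.0315 > α = 0.02, fail to reject H0; the evidence is not statistically significant.

2.12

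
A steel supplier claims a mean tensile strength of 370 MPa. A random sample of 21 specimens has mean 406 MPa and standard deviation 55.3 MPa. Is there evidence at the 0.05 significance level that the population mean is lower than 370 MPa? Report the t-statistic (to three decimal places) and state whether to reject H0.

H0: μ = 370; H1: μ < 370 (one-sample t-test, left-tailed).
t = (x̄ − μ₀)/(s/√n) = (406 − 370)/(55.3/√21) = 2.983
df = n − 1 = 20
p-value = P(T ≤ 2.983) ≈ 0.9963
Since p ≈ 0.9963 > α = 0.05, fail to reject H0; the data do not provide sufficient evidence against H0.

t = 2.983; fail to reject H0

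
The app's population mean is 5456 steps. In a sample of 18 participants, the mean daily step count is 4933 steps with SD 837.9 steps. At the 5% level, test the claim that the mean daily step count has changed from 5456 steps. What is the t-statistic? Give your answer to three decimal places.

H0: μ = 5456; H1: μ ≠ 5456 (one-sample t-test, two-sided).
t = (x̄ − μ₀)/(s/√n) = (4933 − 5456)/(837.9/√18) = -2.648
df = n − 1 = 17
Two-sided p-value ≈ 0.017
Since p ≈ 0.017 < α = 0.05, reject H0; the data support H1.

-2.648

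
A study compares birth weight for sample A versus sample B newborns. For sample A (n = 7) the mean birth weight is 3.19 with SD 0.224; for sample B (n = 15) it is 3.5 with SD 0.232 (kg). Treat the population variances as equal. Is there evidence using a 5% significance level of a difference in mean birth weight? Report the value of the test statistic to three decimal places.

Let group 1 = sample A, group 2 = sample B. H0: μ_1 = μ_2; H1: μ_1 ≠ μ_2 (two-sample pooled-variance t-test, two-sided).
s_p² = [(7−1)·0.224² + (15−1)·0.232²]/(7+15−2) = 0.0527296
t = (3.19 − 3.5)/√[0.0527296·(1/7 + 1/15)] = -2.949
df = n₁ + n₂ − 2 = 20
Two-sided p-value ≈ 0.0079
Since p ≈ 0.0079 < α = 0.05, reject H0; the data support H1.

-2.949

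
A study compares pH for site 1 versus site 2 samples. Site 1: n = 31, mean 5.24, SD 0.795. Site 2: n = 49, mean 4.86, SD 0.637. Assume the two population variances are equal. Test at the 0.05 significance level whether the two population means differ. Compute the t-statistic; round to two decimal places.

2.36

Let group 1 = site 1, group 2 = site 2. H0: μ_1 = μ_2; H1: μ_1 ≠ μ_2 (two-sample pooled-variance t-test, two-sided).
s_p² = [(31−1)·0.795² + (49−1)·0.637²]/(31+49−2) = 0.492791
t = (5.24 − 4.86)/√[0.492791·(1/31 + 1/49)] = 2.36
df = n₁ + n₂ − 2 = 78
Two-sided p-value ≈ 0.0208
Since p ≈ 0.0208 < α = 0.05, reject H0; the evidence is statistically significant.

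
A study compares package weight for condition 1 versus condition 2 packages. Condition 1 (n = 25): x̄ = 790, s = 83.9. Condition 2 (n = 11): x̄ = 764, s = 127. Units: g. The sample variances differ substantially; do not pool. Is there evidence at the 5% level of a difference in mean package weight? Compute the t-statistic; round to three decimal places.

Let group 1 = condition 1, group 2 = condition 2. H0: μ_1 = μ_2; H1: μ_1 ≠ μ_2 (Welch's two-sample t-test, two-sided).
t = (x̄_1 − x̄_2)/√(s_1²/n_1 + s_2²/n_2) = (790 − 764)/√(83.9²/25 + 127²/11) = 0.622
Welch–Satterthwaite df ≈ 13.99
Two-sided p-value ≈ 0.544
Since p ≈ 0.544 > α = 0.05, fail to reject H0; the data do not provide sufficient evidence against H0.

0.622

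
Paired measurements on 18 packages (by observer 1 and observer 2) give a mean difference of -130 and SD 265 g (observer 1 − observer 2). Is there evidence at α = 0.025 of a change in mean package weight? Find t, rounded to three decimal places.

H0: μ_d = 0; H1: μ_d ≠ 0 (paired t-test on the differences, two-sided).
t = d̄/(s_d/√n) = -130/(265/√18) = -2.081
df = n − 1 = 17
Two-sided p-value ≈ 0.053
Since p ≈ 0.053 > α = 0.025, fail to reject H0; the data do not provide sufficient evidence against H0.

-2.081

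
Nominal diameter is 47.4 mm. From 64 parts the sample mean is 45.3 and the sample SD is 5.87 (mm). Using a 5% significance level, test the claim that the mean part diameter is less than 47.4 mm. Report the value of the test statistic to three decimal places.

H0: μ = 47.4; H1: μ < 47.4 (one-sample t-test, left-tailed).
t = (x̄ − μ₀)/(s/√n) = (45.3 − 47.4)/(5.87/√64) = -2.862
df = n − 1 = 63
p-value = P(T ≤ -2.862) ≈ 0.0029
Since p ≈ 0.0029 < α = 0.05, reject H0; the evidence is statistically significant.

-2.862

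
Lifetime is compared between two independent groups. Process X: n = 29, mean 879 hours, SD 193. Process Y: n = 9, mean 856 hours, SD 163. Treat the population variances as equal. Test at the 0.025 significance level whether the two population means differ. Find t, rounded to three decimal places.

0.323

Let group 1 = process X, group 2 = process Y. H0: μ_1 = μ_2; H1: μ_1 ≠ μ_2 (two-sample pooled-variance t-test, two-sided).
s_p² = [(29−1)·193² + (9−1)·163²]/(29+9−2) = 34875.7
t = (879 − 856)/√[34875.7·(1/29 + 1/9)] = 0.323
df = n₁ + n₂ − 2 = 36
Two-sided p-value ≈ 0.7487
Since p ≈ 0.7487 > α = 0.025, fail to reject H0; the evidence is not statistically significant.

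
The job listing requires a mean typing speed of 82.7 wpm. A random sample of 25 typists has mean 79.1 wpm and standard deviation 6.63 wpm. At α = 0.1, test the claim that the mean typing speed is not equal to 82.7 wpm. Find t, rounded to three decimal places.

H0: μ = 82.7; H1: μ ≠ 82.7 (one-sample t-test, two-sided).
t = (x̄ − μ₀)/(s/√n) = (79.1 − 82.7)/(6.63/√25) = -2.715
df = n − 1 = 24
Two-sided p-value ≈ 0.012
Since p ≈ 0.012 < α = 0.1, reject H0; the evidence is statistically significant.

-2.715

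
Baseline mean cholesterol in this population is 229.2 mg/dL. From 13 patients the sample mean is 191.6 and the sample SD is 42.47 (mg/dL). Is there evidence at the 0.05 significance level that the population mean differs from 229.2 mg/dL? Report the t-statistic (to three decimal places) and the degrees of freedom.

H0: μ = 229.2; H1: μ ≠ 229.2 (one-sample t-test, two-sided).
t = (x̄ − μ₀)/(s/√n) = (191.6 − 229.2)/(42.47/√13) = -3.192
df = n − 1 = 12
Two-sided p-value ≈ 0.008
Since p ≈ 0.008 < α = 0.05, reject H0; the data support H1.

t = -3.192, df = 12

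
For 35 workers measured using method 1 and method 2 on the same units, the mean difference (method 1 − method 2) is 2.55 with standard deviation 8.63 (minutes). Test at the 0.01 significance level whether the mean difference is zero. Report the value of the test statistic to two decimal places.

H0: μ_d = 0; H1: μ_d ≠ 0 (paired t-test on the differences, two-sided).
t = d̄/(s_d/√n) = 2.55/(8.63/√35) = 1.75
df = n − 1 = 34
Two-sided p-value ≈ 0.0895
Since p ≈ 0.0895 > α = 0.01, fail to reject H0; the data do not provide sufficient evidence against H0.

1.75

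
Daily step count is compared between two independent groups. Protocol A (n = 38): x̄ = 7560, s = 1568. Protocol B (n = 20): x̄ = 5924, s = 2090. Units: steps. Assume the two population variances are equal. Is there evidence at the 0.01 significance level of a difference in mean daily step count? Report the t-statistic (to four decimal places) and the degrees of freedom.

t = 3.3600, df = 56

Let group 1 = protocol A, group 2 = protocol B. H0: μ_1 = μ_2; H1: μ_1 ≠ μ_2 (two-sample pooled-variance t-test, two-sided).
s_p² = [(38−1)·1568² + (20−1)·2090²]/(38+20−2) = 3106480
t = (7560 − 5924)/√[3106480·(1/38 + 1/20)] = 3.3600
df = n₁ + n₂ − 2 = 56
Two-sided p-value ≈ 0.0014
Since p ≈ 0.0014 < α = 0.01, reject H0; the data support H1.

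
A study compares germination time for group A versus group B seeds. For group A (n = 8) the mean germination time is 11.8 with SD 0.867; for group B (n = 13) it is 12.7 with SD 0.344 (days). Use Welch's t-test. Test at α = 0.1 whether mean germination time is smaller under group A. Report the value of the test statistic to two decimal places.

Let group 1 = group A, group 2 = group B. H0: μ_1 = μ_2; H1: μ_1 < μ_2 (Welch's two-sample t-test, left-tailed).
t = (x̄_1 − x̄_2)/√(s_1²/n_1 + s_2²/n_2) = (11.8 − 12.7)/√(0.867²/8 + 0.344²/13) = -2.80
Welch–Satterthwaite df ≈ 8.38
p-value = P(T ≤ -2.80) ≈ 0.0110
Since p ≈ 0.0110 < α = 0.1, reject H0; the data support H1.

-2.80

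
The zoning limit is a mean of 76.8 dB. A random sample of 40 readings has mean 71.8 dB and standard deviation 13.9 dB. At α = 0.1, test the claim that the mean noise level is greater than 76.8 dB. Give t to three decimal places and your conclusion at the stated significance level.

t = -2.275; fail to reject H0

H0: μ = 76.8; H1: μ > 76.8 (one-sample t-test, right-tailed).
t = (x̄ − μ₀)/(s/√n) = (71.8 − 76.8)/(13.9/√40) = -2.275
df = n − 1 = 39
p-value = P(T ≥ -2.275) ≈ 0.986
Since p ≈ 0.986 > α = 0.1, fail to reject H0; the evidence is not statistically significant.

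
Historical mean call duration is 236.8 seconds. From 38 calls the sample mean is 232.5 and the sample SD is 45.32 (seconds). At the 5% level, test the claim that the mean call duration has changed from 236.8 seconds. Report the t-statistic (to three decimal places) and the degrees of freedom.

H0: μ = 236.8; H1: μ ≠ 236.8 (one-sample t-test, two-sided).
t = (x̄ − μ₀)/(s/√n) = (232.5 − 236.8)/(45.32/√38) = -0.585
df = n − 1 = 37
Two-sided p-value ≈ 0.562
Since p ≈ 0.562 > α = 0.05, fail to reject H0; the evidence is not statistically significant.

t = -0.585, df = 37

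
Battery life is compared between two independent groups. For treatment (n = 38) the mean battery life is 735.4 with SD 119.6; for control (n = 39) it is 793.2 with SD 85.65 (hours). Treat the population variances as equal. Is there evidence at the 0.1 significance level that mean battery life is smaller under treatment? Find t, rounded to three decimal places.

-2.443

Let group 1 = treatment, group 2 = control. H0: μ_1 = μ_2; H1: μ_1 < μ_2 (two-sample pooled-variance t-test, left-tailed).
s_p² = [(38−1)·119.6² + (39−1)·85.65²]/(38+39−2) = 10773.6
t = (735.4 − 793.2)/√[10773.6·(1/38 + 1/39)] = -2.443
df = n₁ + n₂ − 2 = 75
p-value = P(T ≤ -2.443) ≈ 0.0085
Since p ≈ 0.0085 < α = 0.1, reject H0; the data support H1.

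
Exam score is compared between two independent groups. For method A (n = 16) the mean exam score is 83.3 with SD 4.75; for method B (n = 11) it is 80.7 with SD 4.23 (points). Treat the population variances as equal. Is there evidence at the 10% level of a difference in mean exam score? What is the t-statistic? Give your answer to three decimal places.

Let group 1 = method A, group 2 = method B. H0: μ_1 = μ_2; H1: μ_1 ≠ μ_2 (two-sample pooled-variance t-test, two-sided).
s_p² = [(16−1)·4.75² + (11−1)·4.23²]/(16+11−2) = 20.6947
t = (83.3 − 80.7)/√[20.6947·(1/16 + 1/11)] = 1.459
df = n₁ + n₂ − 2 = 25
Two-sided p-value ≈ 0.157
Since p ≈ 0.157 > α = 0.1, fail to reject H0; the data do not provide sufficient evidence against H0.

1.459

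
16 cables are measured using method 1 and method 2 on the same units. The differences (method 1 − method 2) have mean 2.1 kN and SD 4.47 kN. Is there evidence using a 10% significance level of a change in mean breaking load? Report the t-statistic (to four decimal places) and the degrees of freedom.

H0: μ_d = 0; H1: μ_d ≠ 0 (paired t-test on the differences, two-sided).
t = d̄/(s_d/√n) = 2.1/(4.47/√16) = 1.8792
df = n − 1 = 15
Two-sided p-value ≈ 0.0798
Since p ≈ 0.0798 < α = 0.1, reject H0; the data support H1.

t = 1.8792, df = 15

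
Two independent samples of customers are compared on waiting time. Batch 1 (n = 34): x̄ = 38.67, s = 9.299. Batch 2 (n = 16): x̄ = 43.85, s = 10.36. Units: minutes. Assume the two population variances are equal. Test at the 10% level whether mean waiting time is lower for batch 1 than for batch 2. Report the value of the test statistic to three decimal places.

Let group 1 = batch 1, group 2 = batch 2. H0: μ_1 = μ_2; H1: μ_1 < μ_2 (two-sample pooled-variance t-test, left-tailed).
s_p² = [(34−1)·9.299² + (16−1)·10.36²]/(34+16−2) = 92.9896
t = (38.67 − 43.85)/√[92.9896·(1/34 + 1/16)] = -1.772
df = n₁ + n₂ − 2 = 48
p-value = P(T ≤ -1.772) ≈ 0.041
Since p ≈ 0.041 < α = 0.1, reject H0; the evidence is statistically significant.

-1.772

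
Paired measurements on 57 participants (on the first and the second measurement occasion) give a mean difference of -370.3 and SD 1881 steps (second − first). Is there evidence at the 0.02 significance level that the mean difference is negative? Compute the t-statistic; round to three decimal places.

-1.486

H0: μ_d = 0; H1: μ_d < 0 (paired t-test on the differences, left-tailed).
t = d̄/(s_d/√n) = -370.3/(1881/√57) = -1.486
df = n − 1 = 56
p-value = P(T ≤ -1.486) ≈ 0.0714
Since p ≈ 0.0714 > α = 0.02, fail to reject H0; the evidence is not statistically significant.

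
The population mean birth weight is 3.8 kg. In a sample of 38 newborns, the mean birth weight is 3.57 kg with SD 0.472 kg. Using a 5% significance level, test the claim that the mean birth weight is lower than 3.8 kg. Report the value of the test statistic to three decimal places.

H0: μ = 3.8; H1: μ < 3.8 (one-sample t-test, left-tailed).
t = (x̄ − μ₀)/(s/√n) = (3.57 − 3.8)/(0.472/√38) = -3.004
df = n − 1 = 37
p-value = P(T ≤ -3.004) ≈ 0.0024
Since p ≈ 0.0024 < α = 0.05, reject H0; the data support H1.

-3.004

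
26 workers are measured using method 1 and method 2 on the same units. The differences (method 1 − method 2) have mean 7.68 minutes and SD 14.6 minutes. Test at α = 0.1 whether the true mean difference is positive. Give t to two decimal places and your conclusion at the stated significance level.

t = 2.68; reject H0

H0: μ_d = 0; H1: μ_d > 0 (paired t-test on the differences, right-tailed).
t = d̄/(s_d/√n) = 7.68/(14.6/√26) = 2.68
df = n − 1 = 25
p-value = P(T ≥ 2.68) ≈ 0.006
Since p ≈ 0.006 < α = 0.1, reject H0; the evidence is statistically significant.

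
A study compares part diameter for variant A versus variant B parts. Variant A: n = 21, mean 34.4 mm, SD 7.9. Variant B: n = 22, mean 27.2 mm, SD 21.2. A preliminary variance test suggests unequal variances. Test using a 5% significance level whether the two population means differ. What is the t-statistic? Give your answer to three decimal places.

Let group 1 = variant A, group 2 = variant B. H0: μ_1 = μ_2; H1: μ_1 ≠ μ_2 (Welch's two-sample t-test, two-sided).
t = (x̄_1 − x̄_2)/√(s_1²/n_1 + s_2²/n_2) = (34.4 − 27.2)/√(7.9²/21 + 21.2²/22) = 1.488
Welch–Satterthwaite df ≈ 26.96
Two-sided p-value ≈ 0.1483
Since p ≈ 0.1483 > α = 0.05, fail to reject H0; the data do not provide sufficient evidence against H0.

1.488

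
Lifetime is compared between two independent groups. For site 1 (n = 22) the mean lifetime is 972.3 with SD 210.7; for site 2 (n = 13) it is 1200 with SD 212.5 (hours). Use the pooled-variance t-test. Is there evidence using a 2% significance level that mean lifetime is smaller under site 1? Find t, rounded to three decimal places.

Let group 1 = site 1, group 2 = site 2. H0: μ_1 = μ_2; H1: μ_1 < μ_2 (two-sample pooled-variance t-test, left-tailed).
s_p² = [(22−1)·210.7² + (13−1)·212.5²]/(22+13−2) = 44671.5
t = (972.3 − 1200)/√[44671.5·(1/22 + 1/13)] = -3.080
df = n₁ + n₂ − 2 = 33
p-value = P(T ≤ -3.080) ≈ 0.0021
Since p ≈ 0.0021 < α = 0.02, reject H0; the evidence is statistically significant.

-3.080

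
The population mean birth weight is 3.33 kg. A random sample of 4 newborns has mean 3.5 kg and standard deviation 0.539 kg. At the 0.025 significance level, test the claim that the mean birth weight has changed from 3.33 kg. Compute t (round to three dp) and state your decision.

t = 0.631; fail to reject H0

H0: μ = 3.33; H1: μ ≠ 3.33 (one-sample t-test, two-sided).
t = (x̄ − μ₀)/(s/√n) = (3.5 − 3.33)/(0.539/√4) = 0.631
df = n − 1 = 3
Two-sided p-value ≈ 0.573
Since p ≈ 0.573 > α = 0.025, fail to reject H0; the data do not provide sufficient evidence against H0.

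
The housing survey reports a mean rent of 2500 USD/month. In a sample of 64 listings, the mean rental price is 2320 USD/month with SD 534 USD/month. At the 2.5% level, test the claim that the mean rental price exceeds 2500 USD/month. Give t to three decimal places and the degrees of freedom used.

t = -2.697, df = 63

H0: μ = 2500; H1: μ > 2500 (one-sample t-test, right-tailed).
t = (x̄ − μ₀)/(s/√n) = (2320 − 2500)/(534/√64) = -2.697
df = n − 1 = 63
p-value = P(T ≥ -2.697) ≈ 0.9955
Since p ≈ 0.9955 > α = 0.025, fail to reject H0; the evidence is not statistically significant.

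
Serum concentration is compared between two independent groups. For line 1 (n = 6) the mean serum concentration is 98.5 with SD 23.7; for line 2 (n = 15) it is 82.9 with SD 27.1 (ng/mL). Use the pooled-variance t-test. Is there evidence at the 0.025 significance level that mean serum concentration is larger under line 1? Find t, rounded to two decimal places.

1.23

Let group 1 = line 1, group 2 = line 2. H0: μ_1 = μ_2; H1: μ_1 > μ_2 (two-sample pooled-variance t-test, right-tailed).
s_p² = [(6−1)·23.7² + (15−1)·27.1²]/(6+15−2) = 688.957
t = (98.5 − 82.9)/√[688.957·(1/6 + 1/15)] = 1.23
df = n₁ + n₂ − 2 = 19
p-value = P(T ≥ 1.23) ≈ 0.117
Since p ≈ 0.117 > α = 0.025, fail to reject H0; the evidence is not statistically significant.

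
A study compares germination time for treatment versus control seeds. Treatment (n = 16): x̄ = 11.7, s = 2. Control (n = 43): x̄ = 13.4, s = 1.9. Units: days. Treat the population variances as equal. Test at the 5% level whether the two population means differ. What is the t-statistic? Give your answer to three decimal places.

Let group 1 = treatment, group 2 = control. H0: μ_1 = μ_2; H1: μ_1 ≠ μ_2 (two-sample pooled-variance t-test, two-sided).
s_p² = [(16−1)·2² + (43−1)·1.9²]/(16+43−2) = 3.71263
t = (11.7 − 13.4)/√[3.71263·(1/16 + 1/43)] = -3.013
df = n₁ + n₂ − 2 = 57
Two-sided p-value ≈ 0.0039
Since p ≈ 0.0039 < α = 0.05, reject H0; the data support H1.

-3.013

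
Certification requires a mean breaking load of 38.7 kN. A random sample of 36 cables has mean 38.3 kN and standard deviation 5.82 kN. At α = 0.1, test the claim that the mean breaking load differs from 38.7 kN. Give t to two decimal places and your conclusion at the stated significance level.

t = -0.41; fail to reject H0

H0: μ = 38.7; H1: μ ≠ 38.7 (one-sample t-test, two-sided).
t = (x̄ − μ₀)/(s/√n) = (38.3 − 38.7)/(5.82/√36) = -0.41
df = n − 1 = 35
Two-sided p-value ≈ 0.6826
Since p ≈ 0.6826 > α = 0.1, fail to reject H0; the evidence is not statistically significant.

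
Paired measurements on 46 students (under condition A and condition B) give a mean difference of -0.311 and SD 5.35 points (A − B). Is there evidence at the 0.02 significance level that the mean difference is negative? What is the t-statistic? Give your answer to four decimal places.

H0: μ_d = 0; H1: μ_d < 0 (paired t-test on the differences, left-tailed).
t = d̄/(s_d/√n) = -0.311/(5.35/√46) = -0.3943
df = n − 1 = 45
p-value = P(T ≤ -0.3943) ≈ 0.348
Since p ≈ 0.348 > α = 0.02, fail to reject H0; the evidence is not statistically significant.

-0.3943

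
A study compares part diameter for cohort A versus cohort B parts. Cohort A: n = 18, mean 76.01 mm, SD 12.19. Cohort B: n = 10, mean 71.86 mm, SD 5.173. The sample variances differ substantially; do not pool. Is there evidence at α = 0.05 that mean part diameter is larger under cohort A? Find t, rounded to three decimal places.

Let group 1 = cohort A, group 2 = cohort B. H0: μ_1 = μ_2; H1: μ_1 > μ_2 (Welch's two-sample t-test, right-tailed).
t = (x̄_1 − x̄_2)/√(s_1²/n_1 + s_2²/n_2) = (76.01 − 71.86)/√(12.19²/18 + 5.173²/10) = 1.255
Welch–Satterthwaite df ≈ 24.87
p-value = P(T ≥ 1.255) ≈ 0.1105
Since p ≈ 0.1105 > α = 0.05, fail to reject H0; the data do not provide sufficient evidence against H0.

1.255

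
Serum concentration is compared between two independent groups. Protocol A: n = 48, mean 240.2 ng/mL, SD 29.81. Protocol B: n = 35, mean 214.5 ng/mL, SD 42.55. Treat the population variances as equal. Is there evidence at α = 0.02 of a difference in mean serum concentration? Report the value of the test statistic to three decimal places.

Let group 1 = protocol A, group 2 = protocol B. H0: μ_1 = μ_2; H1: μ_1 ≠ μ_2 (two-sample pooled-variance t-test, two-sided).
s_p² = [(48−1)·29.81² + (35−1)·42.55²]/(48+35−2) = 1275.59
t = (240.2 − 214.5)/√[1275.59·(1/48 + 1/35)] = 3.237
df = n₁ + n₂ − 2 = 81
Two-sided p-value ≈ 0.0017
Since p ≈ 0.0017 < α = 0.02, reject H0; the data support H1.

3.237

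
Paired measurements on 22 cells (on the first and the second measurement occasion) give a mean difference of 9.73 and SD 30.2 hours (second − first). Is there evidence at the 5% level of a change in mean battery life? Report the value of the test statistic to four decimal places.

H0: μ_d = 0; H1: μ_d ≠ 0 (paired t-test on the differences, two-sided).
t = d̄/(s_d/√n) = 9.73/(30.2/√22) = 1.5112
df = n − 1 = 21
Two-sided p-value ≈ 0.1456
Since p ≈ 0.1456 > α = 0.05, fail to reject H0; the data do not provide sufficient evidence against H0.

1.5112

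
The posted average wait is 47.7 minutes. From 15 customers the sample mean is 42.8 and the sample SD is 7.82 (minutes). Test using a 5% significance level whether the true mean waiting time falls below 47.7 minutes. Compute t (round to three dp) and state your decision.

H0: μ = 47.7; H1: μ < 47.7 (one-sample t-test, left-tailed).
t = (x̄ − μ₀)/(s/√n) = (42.8 − 47.7)/(7.82/√15) = -2.427
df = n − 1 = 14
p-value = P(T ≤ -2.427) ≈ 0.0147
Since p ≈ 0.0147 < α = 0.05, reject H0; the data support H1.

t = -2.427; reject H0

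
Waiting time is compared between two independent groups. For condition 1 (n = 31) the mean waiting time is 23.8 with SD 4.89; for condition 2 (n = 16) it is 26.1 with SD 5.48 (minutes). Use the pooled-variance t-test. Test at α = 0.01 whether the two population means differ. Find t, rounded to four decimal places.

-1.4667

Let group 1 = condition 1, group 2 = condition 2. H0: μ_1 = μ_2; H1: μ_1 ≠ μ_2 (two-sample pooled-variance t-test, two-sided).
s_p² = [(31−1)·4.89² + (16−1)·5.48²]/(31+16−2) = 25.9515
t = (23.8 − 26.1)/√[25.9515·(1/31 + 1/16)] = -1.4667
df = n₁ + n₂ − 2 = 45
Two-sided p-value ≈ 0.1494
Since p ≈ 0.1494 > α = 0.01, fail to reject H0; the evidence is not statistically significant.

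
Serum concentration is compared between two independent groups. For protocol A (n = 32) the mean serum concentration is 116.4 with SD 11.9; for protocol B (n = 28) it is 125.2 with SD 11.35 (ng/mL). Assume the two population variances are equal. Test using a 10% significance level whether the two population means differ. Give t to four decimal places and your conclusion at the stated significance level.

Let group 1 = protocol A, group 2 = protocol B. H0: μ_1 = μ_2; H1: μ_1 ≠ μ_2 (two-sample pooled-variance t-test, two-sided).
s_p² = [(32−1)·11.9² + (28−1)·11.35²]/(32+28−2) = 135.657
t = (116.4 − 125.2)/√[135.657·(1/32 + 1/28)] = -2.9197
df = n₁ + n₂ − 2 = 58
Two-sided p-value ≈ 0.0050
Since p ≈ 0.0050 < α = 0.1, reject H0; the evidence is statistically significant.

t = -2.9197; reject H0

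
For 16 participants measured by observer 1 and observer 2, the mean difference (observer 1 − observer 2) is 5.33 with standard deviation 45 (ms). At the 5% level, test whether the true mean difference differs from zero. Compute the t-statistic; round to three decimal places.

0.474

H0: μ_d = 0; H1: μ_d ≠ 0 (paired t-test on the differences, two-sided).
t = d̄/(s_d/√n) = 5.33/(45/√16) = 0.474
df = n − 1 = 15
Two-sided p-value ≈ 0.6425
Since p ≈ 0.6425 > α = 0.05, fail to reject H0; the evidence is not statistically significant.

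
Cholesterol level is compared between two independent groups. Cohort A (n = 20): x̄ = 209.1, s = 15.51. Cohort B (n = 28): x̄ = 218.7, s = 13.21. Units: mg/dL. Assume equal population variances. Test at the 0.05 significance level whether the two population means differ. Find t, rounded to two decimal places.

Let group 1 = cohort A, group 2 = cohort B. H0: μ_1 = μ_2; H1: μ_1 ≠ μ_2 (two-sample pooled-variance t-test, two-sided).
s_p² = [(20−1)·15.51² + (28−1)·13.21²]/(20+28−2) = 201.788
t = (209.1 − 218.7)/√[201.788·(1/20 + 1/28)] = -2.31
df = n₁ + n₂ − 2 = 46
Two-sided p-value ≈ 0.0255
Since p ≈ 0.0255 < α = 0.05, reject H0; the evidence is statistically significant.

-2.31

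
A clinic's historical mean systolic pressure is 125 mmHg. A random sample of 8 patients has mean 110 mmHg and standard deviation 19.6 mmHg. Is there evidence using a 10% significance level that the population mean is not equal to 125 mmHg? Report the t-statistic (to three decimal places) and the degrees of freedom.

t = -2.165, df = 7

H0: μ = 125; H1: μ ≠ 125 (one-sample t-test, two-sided).
t = (x̄ − μ₀)/(s/√n) = (110 − 125)/(19.6/√8) = -2.165
df = n − 1 = 7
Two-sided p-value ≈ 0.0671
Since p ≈ 0.0671 < α = 0.1, reject H0; the data support H1.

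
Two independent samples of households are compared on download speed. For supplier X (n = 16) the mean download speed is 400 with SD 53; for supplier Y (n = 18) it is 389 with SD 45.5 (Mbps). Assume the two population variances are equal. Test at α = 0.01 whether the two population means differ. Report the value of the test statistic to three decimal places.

Let group 1 = supplier X, group 2 = supplier Y. H0: μ_1 = μ_2; H1: μ_1 ≠ μ_2 (two-sample pooled-variance t-test, two-sided).
s_p² = [(16−1)·53² + (18−1)·45.5²]/(16+18−2) = 2416.54
t = (400 − 389)/√[2416.54·(1/16 + 1/18)] = 0.651
df = n₁ + n₂ − 2 = 32
Two-sided p-value ≈ 0.520
Since p ≈ 0.520 > α = 0.01, fail to reject H0; the evidence is not statistically significant.

0.651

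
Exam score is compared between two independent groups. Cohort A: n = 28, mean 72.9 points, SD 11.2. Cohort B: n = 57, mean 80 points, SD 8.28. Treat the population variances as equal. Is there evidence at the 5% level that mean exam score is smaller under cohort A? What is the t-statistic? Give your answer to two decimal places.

-3.30

Let group 1 = cohort A, group 2 = cohort B. H0: μ_1 = μ_2; H1: μ_1 < μ_2 (two-sample pooled-variance t-test, left-tailed).
s_p² = [(28−1)·11.2² + (57−1)·8.28²]/(28+57−2) = 87.0621
t = (72.9 − 80)/√[87.0621·(1/28 + 1/57)] = -3.30
df = n₁ + n₂ − 2 = 83
p-value = P(T ≤ -3.30) ≈ 0.0007
Since p ≈ 0.0007 < α = 0.05, reject H0; the evidence is statistically significant.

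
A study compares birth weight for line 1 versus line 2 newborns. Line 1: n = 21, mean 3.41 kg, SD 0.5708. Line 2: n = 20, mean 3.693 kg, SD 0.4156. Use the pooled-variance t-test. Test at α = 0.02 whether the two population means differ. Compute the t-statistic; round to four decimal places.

-1.8071

Let group 1 = line 1, group 2 = line 2. H0: μ_1 = μ_2; H1: μ_1 ≠ μ_2 (two-sample pooled-variance t-test, two-sided).
s_p² = [(21−1)·0.5708² + (20−1)·0.4156²]/(21+20−2) = 0.251231
t = (3.41 − 3.693)/√[0.251231·(1/21 + 1/20)] = -1.8071
df = n₁ + n₂ − 2 = 39
Two-sided p-value ≈ 0.0785
Since p ≈ 0.0785 > α = 0.02, fail to reject H0; the data do not provide sufficient evidence against H0.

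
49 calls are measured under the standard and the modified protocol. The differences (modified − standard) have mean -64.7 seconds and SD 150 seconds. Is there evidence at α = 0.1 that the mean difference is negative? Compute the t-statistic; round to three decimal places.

H0: μ_d = 0; H1: μ_d < 0 (paired t-test on the differences, left-tailed).
t = d̄/(s_d/√n) = -64.7/(150/√49) = -3.019
df = n − 1 = 48
p-value = P(T ≤ -3.019) ≈ 0.0020
Since p ≈ 0.0020 < α = 0.1, reject H0; the data support H1.

-3.019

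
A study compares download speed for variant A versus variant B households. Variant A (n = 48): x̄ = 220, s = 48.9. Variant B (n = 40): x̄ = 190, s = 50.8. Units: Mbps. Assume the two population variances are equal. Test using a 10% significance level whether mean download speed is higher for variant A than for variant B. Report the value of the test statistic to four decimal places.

Let group 1 = variant A, group 2 = variant B. H0: μ_1 = μ_2; H1: μ_1 > μ_2 (two-sample pooled-variance t-test, right-tailed).
s_p² = [(48−1)·48.9² + (40−1)·50.8²]/(48+40−2) = 2477.11
t = (220 − 190)/√[2477.11·(1/48 + 1/40)] = 2.8155
df = n₁ + n₂ − 2 = 86
p-value = P(T ≥ 2.8155) ≈ 0.0030
Since p ≈ 0.0030 < α = 0.1, reject H0; the evidence is statistically significant.

2.8155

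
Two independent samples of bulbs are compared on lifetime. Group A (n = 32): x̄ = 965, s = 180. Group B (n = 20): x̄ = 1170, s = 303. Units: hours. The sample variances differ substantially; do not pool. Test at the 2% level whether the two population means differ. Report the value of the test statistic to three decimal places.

-2.739

Let group 1 = group A, group 2 = group B. H0: μ_1 = μ_2; H1: μ_1 ≠ μ_2 (Welch's two-sample t-test, two-sided).
t = (x̄_1 − x̄_2)/√(s_1²/n_1 + s_2²/n_2) = (965 − 1170)/√(180²/32 + 303²/20) = -2.739
Welch–Satterthwaite df ≈ 27.49
Two-sided p-value ≈ 0.0107
Since p ≈ 0.0107 < α = 0.02, reject H0; the data support H1.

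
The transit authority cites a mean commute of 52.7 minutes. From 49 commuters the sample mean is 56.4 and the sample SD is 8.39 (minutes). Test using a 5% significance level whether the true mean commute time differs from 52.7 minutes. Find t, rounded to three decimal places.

3.087

H0: μ = 52.7; H1: μ ≠ 52.7 (one-sample t-test, two-sided).
t = (x̄ − μ₀)/(s/√n) = (56.4 − 52.7)/(8.39/√49) = 3.087
df = n − 1 = 48
Two-sided p-value ≈ 0.0034
Since p ≈ 0.0034 < α = 0.05, reject H0; the evidence is statistically significant.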